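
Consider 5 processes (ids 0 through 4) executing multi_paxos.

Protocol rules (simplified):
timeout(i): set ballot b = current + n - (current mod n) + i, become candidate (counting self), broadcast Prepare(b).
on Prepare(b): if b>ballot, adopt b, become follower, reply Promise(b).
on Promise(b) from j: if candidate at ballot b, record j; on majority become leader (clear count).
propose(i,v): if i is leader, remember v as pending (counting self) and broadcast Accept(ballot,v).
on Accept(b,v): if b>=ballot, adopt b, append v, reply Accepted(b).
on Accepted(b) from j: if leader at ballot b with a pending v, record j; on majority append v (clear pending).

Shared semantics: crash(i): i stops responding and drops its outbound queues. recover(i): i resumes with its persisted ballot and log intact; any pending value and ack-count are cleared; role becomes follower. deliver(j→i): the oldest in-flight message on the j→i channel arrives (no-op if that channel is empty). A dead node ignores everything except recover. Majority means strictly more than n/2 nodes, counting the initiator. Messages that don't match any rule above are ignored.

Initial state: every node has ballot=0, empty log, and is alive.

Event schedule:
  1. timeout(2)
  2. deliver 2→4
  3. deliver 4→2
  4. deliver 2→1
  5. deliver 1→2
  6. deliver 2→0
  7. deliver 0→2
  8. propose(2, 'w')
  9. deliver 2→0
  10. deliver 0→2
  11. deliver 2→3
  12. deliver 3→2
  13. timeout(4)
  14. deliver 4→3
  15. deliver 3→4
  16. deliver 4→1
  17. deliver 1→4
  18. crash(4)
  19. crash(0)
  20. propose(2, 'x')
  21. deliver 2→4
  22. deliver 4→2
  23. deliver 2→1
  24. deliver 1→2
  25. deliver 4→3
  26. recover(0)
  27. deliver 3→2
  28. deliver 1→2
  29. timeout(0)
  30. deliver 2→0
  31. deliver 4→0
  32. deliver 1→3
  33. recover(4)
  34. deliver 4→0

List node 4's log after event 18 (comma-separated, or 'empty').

1. timeout(2):  <2:cand b7 ->
2. deliver 2→4:  <4:foll b7 ->
3. deliver 4→2:  nop
4. deliver 2→1:  <1:foll b7 ->
5. deliver 1→2:  <2:lead b7 ->
6. deliver 2→0:  <0:foll b7 ->
7. deliver 0→2:  nop
8. propose(2,'w'):  nop
9. deliver 2→0:  <0:foll b7 w>
10. deliver 0→2:  nop
11. deliver 2→3:  <3:foll b7 ->
12. deliver 3→2:  nop
13. timeout(4):  <4:cand b14 ->
14. deliver 4→3:  <3:foll b14 ->
15. deliver 3→4:  nop
16. deliver 4→1:  <1:foll b14 ->
17. deliver 1→4:  <4:lead b14 ->
18. crash(4):  <4:✗lead b14 ->

empty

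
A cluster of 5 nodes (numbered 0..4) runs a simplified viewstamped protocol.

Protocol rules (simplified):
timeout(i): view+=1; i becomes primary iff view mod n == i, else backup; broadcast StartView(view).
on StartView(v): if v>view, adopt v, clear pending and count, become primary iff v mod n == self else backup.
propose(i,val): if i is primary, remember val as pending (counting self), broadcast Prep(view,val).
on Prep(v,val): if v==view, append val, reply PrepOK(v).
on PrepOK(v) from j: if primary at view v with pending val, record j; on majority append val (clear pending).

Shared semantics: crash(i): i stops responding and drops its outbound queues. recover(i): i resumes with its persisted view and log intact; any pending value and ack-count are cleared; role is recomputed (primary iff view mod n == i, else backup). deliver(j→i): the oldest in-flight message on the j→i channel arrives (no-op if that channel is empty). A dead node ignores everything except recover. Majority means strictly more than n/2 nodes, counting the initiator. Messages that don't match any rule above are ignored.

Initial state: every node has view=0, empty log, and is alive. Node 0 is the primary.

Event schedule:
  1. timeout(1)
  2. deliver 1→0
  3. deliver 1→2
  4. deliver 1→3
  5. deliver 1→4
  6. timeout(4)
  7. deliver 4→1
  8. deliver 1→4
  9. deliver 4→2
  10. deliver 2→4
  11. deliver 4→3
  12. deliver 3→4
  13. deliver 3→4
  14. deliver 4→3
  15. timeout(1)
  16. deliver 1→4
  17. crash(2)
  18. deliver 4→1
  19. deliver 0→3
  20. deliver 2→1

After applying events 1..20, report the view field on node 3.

[1] timeout(1) → N1(prim v1 [-])
[2] deliver 1→0 → N0(back v1 [-])
[3] deliver 1→2 → N2(back v1 [-])
[4] deliver 1→3 → N3(back v1 [-])
[5] deliver 1→4 → N4(back v1 [-])
[6] timeout(4) → N4(back v2 [-])
[7] deliver 4→1 → N1(back v2 [-])
[8] deliver 1→4 → ∅
[9] deliver 4→2 → N2(prim v2 [-])
[10] deliver 2→4 → ∅
[11] deliver 4→3 → N3(back v2 [-])
[12] deliver 3→4 → ∅
[13] deliver 3→4 → ∅
[14] deliver 4→3 → ∅
[15] timeout(1) → N1(back v3 [-])
[16] deliver 1→4 → N4(back v3 [-])
[17] crash(2) → N2(✗prim v2 [-])
[18] deliver 4→1 → ∅
[19] deliver 0→3 → ∅
[20] deliver 2→1 → ∅

2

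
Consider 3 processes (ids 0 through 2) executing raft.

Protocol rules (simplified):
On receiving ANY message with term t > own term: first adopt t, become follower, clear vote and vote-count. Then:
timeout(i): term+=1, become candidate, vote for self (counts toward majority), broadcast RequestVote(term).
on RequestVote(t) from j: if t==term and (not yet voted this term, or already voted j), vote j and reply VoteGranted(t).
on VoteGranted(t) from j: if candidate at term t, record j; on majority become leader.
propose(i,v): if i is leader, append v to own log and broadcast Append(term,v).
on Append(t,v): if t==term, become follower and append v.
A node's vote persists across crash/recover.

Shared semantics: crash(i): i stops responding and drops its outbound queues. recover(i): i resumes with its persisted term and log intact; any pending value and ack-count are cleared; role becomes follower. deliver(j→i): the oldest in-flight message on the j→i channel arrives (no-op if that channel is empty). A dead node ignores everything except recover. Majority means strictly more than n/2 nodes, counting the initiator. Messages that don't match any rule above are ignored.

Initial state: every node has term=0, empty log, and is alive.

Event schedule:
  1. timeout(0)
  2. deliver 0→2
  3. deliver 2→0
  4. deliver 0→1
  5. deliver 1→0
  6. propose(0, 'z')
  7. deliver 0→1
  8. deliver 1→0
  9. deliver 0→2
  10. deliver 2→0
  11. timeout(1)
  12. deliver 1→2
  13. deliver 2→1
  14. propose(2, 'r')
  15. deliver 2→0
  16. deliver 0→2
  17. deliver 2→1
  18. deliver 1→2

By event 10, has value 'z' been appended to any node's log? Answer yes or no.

yes

1. timeout(0):  <0:cand t1 ->
2. deliver 0→2:  <2:foll t1 ->
3. deliver 2→0:  <0:lead t1 ->
4. deliver 0→1:  <1:foll t1 ->
5. deliver 1→0:  nop
6. propose(0,'z'):  <0:lead t1 z>
7. deliver 0→1:  <1:foll t1 z>
8. deliver 1→0:  nop
9. deliver 0→2:  <2:foll t1 z>
10. deliver 2→0:  nop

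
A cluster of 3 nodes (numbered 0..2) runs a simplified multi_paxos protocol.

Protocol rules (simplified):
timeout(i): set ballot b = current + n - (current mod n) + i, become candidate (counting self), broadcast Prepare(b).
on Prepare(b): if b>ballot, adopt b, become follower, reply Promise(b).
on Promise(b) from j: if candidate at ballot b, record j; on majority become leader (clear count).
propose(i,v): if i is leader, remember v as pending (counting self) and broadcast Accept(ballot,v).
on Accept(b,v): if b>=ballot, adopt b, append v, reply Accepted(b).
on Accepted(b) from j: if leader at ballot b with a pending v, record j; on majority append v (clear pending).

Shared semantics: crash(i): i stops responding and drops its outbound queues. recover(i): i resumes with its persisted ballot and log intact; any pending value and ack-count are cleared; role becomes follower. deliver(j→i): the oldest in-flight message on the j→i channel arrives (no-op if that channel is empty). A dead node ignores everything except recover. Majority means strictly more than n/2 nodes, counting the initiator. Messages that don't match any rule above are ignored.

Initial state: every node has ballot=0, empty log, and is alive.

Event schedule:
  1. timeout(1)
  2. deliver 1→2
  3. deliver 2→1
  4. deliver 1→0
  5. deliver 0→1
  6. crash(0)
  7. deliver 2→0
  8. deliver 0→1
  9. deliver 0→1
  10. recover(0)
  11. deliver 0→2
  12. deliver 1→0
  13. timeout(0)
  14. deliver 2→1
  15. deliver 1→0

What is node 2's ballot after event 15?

[1] timeout(1) → N1(cand b4 [-])
[2] deliver 1→2 → N2(foll b4 [-])
[3] deliver 2→1 → N1(lead b4 [-])
[4] deliver 1→0 → N0(foll b4 [-])
[5] deliver 0→1 → ∅
[6] crash(0) → N0(✗foll b4 [-])
[7] deliver 2→0 → ∅
[8] deliver 0→1 → ∅
[9] deliver 0→1 → ∅
[10] recover(0) → N0(foll b4 [-])
[11] deliver 0→2 → ∅
[12] deliver 1→0 → ∅
[13] timeout(0) → N0(cand b6 [-])
[14] deliver 2→1 → ∅
[15] deliver 1→0 → ∅

4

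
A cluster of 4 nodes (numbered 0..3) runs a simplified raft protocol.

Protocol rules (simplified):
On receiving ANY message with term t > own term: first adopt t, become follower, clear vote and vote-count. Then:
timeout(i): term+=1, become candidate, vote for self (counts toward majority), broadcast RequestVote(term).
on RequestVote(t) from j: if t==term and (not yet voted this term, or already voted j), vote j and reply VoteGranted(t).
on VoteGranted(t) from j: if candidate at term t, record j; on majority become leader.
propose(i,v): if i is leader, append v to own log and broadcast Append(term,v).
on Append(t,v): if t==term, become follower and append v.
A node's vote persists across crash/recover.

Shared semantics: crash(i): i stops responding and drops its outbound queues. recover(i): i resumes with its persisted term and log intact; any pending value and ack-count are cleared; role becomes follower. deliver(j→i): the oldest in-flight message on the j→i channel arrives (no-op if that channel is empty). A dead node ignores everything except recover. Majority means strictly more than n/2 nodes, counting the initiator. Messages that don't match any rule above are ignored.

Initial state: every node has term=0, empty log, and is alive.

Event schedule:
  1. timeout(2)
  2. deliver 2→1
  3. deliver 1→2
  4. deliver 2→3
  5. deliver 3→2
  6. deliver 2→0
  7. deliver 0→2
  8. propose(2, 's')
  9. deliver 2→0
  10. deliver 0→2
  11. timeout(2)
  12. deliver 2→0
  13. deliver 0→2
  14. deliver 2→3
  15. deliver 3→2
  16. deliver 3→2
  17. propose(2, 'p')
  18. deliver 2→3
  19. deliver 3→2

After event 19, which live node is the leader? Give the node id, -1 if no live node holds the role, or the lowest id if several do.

after 1 — timeout(2): n2:cand/t1/[-]
after 2 — deliver 2→1: n1:foll/t1/[-]
after 3 — deliver 1→2: ·
after 4 — deliver 2→3: n3:foll/t1/[-]
after 5 — deliver 3→2: n2:lead/t1/[-]
after 6 — deliver 2→0: n0:foll/t1/[-]
after 7 — deliver 0→2: ·
after 8 — propose(2,'s'): n2:lead/t1/[s]
after 9 — deliver 2→0: n0:foll/t1/[s]
after 10 — deliver 0→2: ·
after 11 — timeout(2): n2:cand/t2/[s]
after 12 — deliver 2→0: n0:foll/t2/[s]
after 13 — deliver 0→2: ·
after 14 — deliver 2→3: n3:foll/t1/[s]
after 15 — deliver 3→2: ·
after 16 — deliver 3→2: ·
after 17 — propose(2,'p'): ·
after 18 — deliver 2→3: n3:foll/t2/[s]
after 19 — deliver 3→2: n2:lead/t2/[s]

2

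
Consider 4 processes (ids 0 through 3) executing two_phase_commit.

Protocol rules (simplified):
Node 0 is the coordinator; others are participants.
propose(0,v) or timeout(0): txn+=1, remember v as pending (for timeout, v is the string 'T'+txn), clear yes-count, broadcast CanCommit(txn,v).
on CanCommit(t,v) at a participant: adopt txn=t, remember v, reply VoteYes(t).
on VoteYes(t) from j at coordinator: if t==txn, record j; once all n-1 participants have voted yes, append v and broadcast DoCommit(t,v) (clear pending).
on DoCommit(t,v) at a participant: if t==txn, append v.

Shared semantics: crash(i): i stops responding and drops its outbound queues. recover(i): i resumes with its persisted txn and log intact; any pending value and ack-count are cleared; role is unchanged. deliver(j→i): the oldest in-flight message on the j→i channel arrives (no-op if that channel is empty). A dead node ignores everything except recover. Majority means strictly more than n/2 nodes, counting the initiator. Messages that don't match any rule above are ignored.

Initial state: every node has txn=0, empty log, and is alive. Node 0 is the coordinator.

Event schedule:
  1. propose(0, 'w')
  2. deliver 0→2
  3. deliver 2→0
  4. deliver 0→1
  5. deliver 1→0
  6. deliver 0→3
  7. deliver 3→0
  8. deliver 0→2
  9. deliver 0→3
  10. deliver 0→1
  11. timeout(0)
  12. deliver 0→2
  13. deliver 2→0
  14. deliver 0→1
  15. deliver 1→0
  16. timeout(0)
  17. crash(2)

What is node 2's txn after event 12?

2

after 1 — propose(0,'w'): n0:coor/t1/[-]
after 2 — deliver 0→2: n2:part/t1/[-]
after 3 — deliver 2→0: ·
after 4 — deliver 0→1: n1:part/t1/[-]
after 5 — deliver 1→0: ·
after 6 — deliver 0→3: n3:part/t1/[-]
after 7 — deliver 3→0: n0:coor/t1/[w]
after 8 — deliver 0→2: n2:part/t1/[w]
after 9 — deliver 0→3: n3:part/t1/[w]
after 10 — deliver 0→1: n1:part/t1/[w]
after 11 — timeout(0): n0:coor/t2/[w]
after 12 — deliver 0→2: n2:part/t2/[w]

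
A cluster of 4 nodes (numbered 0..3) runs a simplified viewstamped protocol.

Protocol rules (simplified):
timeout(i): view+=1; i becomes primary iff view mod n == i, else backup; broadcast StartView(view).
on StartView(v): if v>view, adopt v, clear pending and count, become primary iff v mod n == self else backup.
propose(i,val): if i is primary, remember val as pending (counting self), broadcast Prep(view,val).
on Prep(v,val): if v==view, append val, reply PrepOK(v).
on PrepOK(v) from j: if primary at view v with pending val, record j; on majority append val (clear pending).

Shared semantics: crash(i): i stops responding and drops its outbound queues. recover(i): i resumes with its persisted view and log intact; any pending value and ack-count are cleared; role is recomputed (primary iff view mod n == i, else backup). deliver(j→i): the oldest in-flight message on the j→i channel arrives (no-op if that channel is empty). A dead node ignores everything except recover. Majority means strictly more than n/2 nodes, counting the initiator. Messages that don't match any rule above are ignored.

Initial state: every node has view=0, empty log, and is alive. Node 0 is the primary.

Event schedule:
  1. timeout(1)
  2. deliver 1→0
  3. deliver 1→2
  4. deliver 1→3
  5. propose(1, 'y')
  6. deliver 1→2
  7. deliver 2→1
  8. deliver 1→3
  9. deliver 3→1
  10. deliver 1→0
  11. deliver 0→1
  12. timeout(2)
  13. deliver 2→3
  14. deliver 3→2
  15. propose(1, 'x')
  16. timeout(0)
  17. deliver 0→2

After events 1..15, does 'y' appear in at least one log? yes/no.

[1] timeout(1) → N1(prim v1 [-])
[2] deliver 1→0 → N0(back v1 [-])
[3] deliver 1→2 → N2(back v1 [-])
[4] deliver 1→3 → N3(back v1 [-])
[5] propose(1,'y') → ∅
[6] deliver 1→2 → N2(back v1 [y])
[7] deliver 2→1 → ∅
[8] deliver 1→3 → N3(back v1 [y])
[9] deliver 3→1 → N1(prim v1 [y])
[10] deliver 1→0 → N0(back v1 [y])
[11] deliver 0→1 → ∅
[12] timeout(2) → N2(prim v2 [y])
[13] deliver 2→3 → N3(back v2 [y])
[14] deliver 3→2 → ∅
[15] propose(1,'x') → ∅

yes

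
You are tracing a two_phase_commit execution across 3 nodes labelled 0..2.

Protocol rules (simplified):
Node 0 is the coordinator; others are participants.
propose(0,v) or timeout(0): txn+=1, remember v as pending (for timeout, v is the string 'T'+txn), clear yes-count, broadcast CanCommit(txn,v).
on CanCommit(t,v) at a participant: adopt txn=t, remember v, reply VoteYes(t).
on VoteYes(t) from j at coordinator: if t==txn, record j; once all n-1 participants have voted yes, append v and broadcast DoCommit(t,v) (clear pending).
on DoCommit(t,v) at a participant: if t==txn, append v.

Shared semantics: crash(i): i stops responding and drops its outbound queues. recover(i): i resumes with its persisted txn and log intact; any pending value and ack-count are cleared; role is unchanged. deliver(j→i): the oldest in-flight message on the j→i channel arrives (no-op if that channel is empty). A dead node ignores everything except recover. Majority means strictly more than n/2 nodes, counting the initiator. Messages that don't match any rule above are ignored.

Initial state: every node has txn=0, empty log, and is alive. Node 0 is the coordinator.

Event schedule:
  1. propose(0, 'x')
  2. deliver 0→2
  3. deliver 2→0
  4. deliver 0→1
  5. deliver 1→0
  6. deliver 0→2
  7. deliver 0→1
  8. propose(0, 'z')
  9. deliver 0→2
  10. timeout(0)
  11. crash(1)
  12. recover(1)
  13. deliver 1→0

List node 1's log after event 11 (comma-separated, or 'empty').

x

after 1 — propose(0,'x'): n0:coor/t1/[-]
after 2 — deliver 0→2: n2:part/t1/[-]
after 3 — deliver 2→0: ·
after 4 — deliver 0→1: n1:part/t1/[-]
after 5 — deliver 1→0: n0:coor/t1/[x]
after 6 — deliver 0→2: n2:part/t1/[x]
after 7 — deliver 0→1: n1:part/t1/[x]
after 8 — propose(0,'z'): n0:coor/t2/[x]
after 9 — deliver 0→2: n2:part/t2/[x]
after 10 — timeout(0): n0:coor/t3/[x]
after 11 — crash(1): n1:✗part/t1/[x]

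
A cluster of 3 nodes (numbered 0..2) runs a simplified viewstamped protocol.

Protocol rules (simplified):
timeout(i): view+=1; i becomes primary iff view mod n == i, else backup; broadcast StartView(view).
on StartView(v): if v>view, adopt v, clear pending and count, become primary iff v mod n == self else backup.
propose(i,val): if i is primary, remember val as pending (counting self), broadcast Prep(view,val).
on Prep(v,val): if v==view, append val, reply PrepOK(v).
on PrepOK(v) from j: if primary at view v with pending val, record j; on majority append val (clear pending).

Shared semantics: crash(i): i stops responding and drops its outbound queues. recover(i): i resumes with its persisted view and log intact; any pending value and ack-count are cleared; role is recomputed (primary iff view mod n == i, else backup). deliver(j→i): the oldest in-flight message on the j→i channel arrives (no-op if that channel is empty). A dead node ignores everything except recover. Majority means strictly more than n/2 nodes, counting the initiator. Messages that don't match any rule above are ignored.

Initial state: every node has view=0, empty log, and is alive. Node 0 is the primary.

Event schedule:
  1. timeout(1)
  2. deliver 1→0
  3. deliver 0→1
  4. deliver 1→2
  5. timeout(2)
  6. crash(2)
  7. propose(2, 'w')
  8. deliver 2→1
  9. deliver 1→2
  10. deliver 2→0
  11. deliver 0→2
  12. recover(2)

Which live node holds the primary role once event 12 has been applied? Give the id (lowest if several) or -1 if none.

e1 timeout(1): 1[prim,v=1,-]
e2 deliver 1→0: 0[back,v=1,-]
e3 deliver 0→1: ·
e4 deliver 1→2: 2[back,v=1,-]
e5 timeout(2): 2[prim,v=2,-]
e6 crash(2): 2[✗prim,v=2,-]
e7 propose(2,'w'): ·
e8 deliver 2→1: ·
e9 deliver 1→2: ·
e10 deliver 2→0: ·
e11 deliver 0→2: ·
e12 recover(2): 2[prim,v=2,-]

1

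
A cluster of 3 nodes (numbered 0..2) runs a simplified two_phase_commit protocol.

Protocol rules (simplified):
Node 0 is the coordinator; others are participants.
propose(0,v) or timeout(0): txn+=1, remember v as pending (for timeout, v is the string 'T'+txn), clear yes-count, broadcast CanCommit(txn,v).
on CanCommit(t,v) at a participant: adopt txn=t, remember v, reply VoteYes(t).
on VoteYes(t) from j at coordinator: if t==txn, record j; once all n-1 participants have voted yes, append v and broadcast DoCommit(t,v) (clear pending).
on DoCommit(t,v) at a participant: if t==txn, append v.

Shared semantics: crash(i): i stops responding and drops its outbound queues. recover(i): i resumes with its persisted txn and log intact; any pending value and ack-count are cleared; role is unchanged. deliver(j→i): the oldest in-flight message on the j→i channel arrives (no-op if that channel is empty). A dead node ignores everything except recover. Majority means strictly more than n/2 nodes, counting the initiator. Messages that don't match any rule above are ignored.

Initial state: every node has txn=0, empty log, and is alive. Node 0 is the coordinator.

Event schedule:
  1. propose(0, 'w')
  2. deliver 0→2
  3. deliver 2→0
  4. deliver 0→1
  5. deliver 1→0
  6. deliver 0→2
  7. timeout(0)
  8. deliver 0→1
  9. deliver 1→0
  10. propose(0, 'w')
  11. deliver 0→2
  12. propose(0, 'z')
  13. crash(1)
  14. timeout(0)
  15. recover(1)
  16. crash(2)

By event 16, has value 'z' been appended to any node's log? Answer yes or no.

e1 propose(0,'w'): 0[coor,t=1,-]
e2 deliver 0→2: 2[part,t=1,-]
e3 deliver 2→0: ·
e4 deliver 0→1: 1[part,t=1,-]
e5 deliver 1→0: 0[coor,t=1,w]
e6 deliver 0→2: 2[part,t=1,w]
e7 timeout(0): 0[coor,t=2,w]
e8 deliver 0→1: 1[part,t=1,w]
e9 deliver 1→0: ·
e10 propose(0,'w'): 0[coor,t=3,w]
e11 deliver 0→2: 2[part,t=2,w]
e12 propose(0,'z'): 0[coor,t=4,w]
e13 crash(1): 1[✗part,t=1,w]
e14 timeout(0): 0[coor,t=5,w]
e15 recover(1): 1[part,t=1,w]
e16 crash(2): 2[✗part,t=2,w]

no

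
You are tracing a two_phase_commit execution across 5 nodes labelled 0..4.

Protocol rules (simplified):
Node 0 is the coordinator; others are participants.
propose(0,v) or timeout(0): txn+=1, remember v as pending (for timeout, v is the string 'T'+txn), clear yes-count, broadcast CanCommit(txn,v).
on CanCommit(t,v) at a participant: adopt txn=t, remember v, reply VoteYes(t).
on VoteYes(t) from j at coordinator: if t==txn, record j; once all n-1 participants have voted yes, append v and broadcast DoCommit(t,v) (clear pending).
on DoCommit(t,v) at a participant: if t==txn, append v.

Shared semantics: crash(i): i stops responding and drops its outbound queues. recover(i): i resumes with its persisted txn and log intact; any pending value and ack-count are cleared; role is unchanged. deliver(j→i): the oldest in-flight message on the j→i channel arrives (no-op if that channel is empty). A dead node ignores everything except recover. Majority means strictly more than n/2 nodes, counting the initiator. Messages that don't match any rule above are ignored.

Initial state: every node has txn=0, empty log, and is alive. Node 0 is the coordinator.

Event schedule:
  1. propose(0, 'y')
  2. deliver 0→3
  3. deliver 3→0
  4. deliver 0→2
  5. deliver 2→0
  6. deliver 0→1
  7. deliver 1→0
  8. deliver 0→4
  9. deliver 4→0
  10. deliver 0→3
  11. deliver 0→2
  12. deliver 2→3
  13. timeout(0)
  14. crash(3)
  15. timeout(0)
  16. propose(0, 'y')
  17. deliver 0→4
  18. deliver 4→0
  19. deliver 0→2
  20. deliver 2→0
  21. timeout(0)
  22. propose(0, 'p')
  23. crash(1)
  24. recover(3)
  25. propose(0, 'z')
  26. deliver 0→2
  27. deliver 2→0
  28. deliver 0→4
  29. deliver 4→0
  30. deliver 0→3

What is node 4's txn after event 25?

1

after 1 — propose(0,'y'): n0:coor/t1/[-]
after 2 — deliver 0→3: n3:part/t1/[-]
after 3 — deliver 3→0: ·
after 4 — deliver 0→2: n2:part/t1/[-]
after 5 — deliver 2→0: ·
after 6 — deliver 0→1: n1:part/t1/[-]
after 7 — deliver 1→0: ·
after 8 — deliver 0→4: n4:part/t1/[-]
after 9 — deliver 4→0: n0:coor/t1/[y]
after 10 — deliver 0→3: n3:part/t1/[y]
after 11 — deliver 0→2: n2:part/t1/[y]
after 12 — deliver 2→3: ·
after 13 — timeout(0): n0:coor/t2/[y]
after 14 — crash(3): n3:✗part/t1/[y]
after 15 — timeout(0): n0:coor/t3/[y]
after 16 — propose(0,'y'): n0:coor/t4/[y]
after 17 — deliver 0→4: n4:part/t1/[y]
after 18 — deliver 4→0: ·
after 19 — deliver 0→2: n2:part/t2/[y]
after 20 — deliver 2→0: ·
after 21 — timeout(0): n0:coor/t5/[y]
after 22 — propose(0,'p'): n0:coor/t6/[y]
after 23 — crash(1): n1:✗part/t1/[-]
after 24 — recover(3): n3:part/t1/[y]
after 25 — propose(0,'z'): n0:coor/t7/[y]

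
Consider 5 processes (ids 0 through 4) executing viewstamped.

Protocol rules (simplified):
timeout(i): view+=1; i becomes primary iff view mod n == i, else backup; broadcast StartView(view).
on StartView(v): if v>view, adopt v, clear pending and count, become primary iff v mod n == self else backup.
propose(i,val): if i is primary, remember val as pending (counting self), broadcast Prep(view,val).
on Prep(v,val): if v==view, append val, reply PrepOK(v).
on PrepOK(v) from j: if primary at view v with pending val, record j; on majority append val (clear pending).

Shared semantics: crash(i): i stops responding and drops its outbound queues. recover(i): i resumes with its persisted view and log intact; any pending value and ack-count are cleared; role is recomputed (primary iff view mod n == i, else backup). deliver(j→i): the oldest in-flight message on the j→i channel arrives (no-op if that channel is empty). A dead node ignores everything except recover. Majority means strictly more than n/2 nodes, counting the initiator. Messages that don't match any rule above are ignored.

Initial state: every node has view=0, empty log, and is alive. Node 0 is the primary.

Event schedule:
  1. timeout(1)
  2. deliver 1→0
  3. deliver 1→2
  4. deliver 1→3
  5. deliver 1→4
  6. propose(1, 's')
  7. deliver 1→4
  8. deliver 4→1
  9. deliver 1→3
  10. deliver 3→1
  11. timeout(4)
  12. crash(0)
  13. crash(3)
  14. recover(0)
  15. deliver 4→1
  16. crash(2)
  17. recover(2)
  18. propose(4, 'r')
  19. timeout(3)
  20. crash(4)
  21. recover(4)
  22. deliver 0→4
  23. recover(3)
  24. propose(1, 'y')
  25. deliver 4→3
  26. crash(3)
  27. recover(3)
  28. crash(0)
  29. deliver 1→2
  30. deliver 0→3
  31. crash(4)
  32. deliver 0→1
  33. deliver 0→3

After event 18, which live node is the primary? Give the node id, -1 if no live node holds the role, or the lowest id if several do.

after 1 — timeout(1): n1:prim/v1/[-]
after 2 — deliver 1→0: n0:back/v1/[-]
after 3 — deliver 1→2: n2:back/v1/[-]
after 4 — deliver 1→3: n3:back/v1/[-]
after 5 — deliver 1→4: n4:back/v1/[-]
after 6 — propose(1,'s'): ·
after 7 — deliver 1→4: n4:back/v1/[s]
after 8 — deliver 4→1: ·
after 9 — deliver 1→3: n3:back/v1/[s]
after 10 — deliver 3→1: n1:prim/v1/[s]
after 11 — timeout(4): n4:back/v2/[s]
after 12 — crash(0): n0:✗back/v1/[-]
after 13 — crash(3): n3:✗back/v1/[s]
after 14 — recover(0): n0:back/v1/[-]
after 15 — deliver 4→1: n1:back/v2/[s]
after 16 — crash(2): n2:✗back/v1/[-]
after 17 — recover(2): n2:back/v1/[-]
after 18 — propose(4,'r'): ·

-1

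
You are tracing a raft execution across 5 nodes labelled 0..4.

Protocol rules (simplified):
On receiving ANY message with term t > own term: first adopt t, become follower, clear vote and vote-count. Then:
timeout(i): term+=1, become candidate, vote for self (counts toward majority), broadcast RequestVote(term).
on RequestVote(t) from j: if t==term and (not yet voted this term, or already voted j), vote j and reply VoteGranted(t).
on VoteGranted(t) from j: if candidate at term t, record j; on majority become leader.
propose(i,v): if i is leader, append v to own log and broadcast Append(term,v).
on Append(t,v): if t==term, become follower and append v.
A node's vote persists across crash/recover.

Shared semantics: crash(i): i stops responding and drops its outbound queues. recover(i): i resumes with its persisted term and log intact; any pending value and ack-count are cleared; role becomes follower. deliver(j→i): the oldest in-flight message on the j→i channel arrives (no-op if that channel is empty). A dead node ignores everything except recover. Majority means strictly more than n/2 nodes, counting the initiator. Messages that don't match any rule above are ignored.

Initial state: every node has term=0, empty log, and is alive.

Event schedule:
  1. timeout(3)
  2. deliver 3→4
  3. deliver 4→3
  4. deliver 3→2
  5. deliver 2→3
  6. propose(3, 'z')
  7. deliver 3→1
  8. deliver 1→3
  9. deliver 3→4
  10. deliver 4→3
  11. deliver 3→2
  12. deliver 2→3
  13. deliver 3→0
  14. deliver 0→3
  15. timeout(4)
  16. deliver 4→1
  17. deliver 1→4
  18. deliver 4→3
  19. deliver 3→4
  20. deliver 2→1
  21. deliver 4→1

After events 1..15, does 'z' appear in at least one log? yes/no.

yes

[1] timeout(3) → N3(cand t1 [-])
[2] deliver 3→4 → N4(foll t1 [-])
[3] deliver 4→3 → ∅
[4] deliver 3→2 → N2(foll t1 [-])
[5] deliver 2→3 → N3(lead t1 [-])
[6] propose(3,'z') → N3(lead t1 [z])
[7] deliver 3→1 → N1(foll t1 [-])
[8] deliver 1→3 → ∅
[9] deliver 3→4 → N4(foll t1 [z])
[10] deliver 4→3 → ∅
[11] deliver 3→2 → N2(foll t1 [z])
[12] deliver 2→3 → ∅
[13] deliver 3→0 → N0(foll t1 [-])
[14] deliver 0→3 → ∅
[15] timeout(4) → N4(cand t2 [z])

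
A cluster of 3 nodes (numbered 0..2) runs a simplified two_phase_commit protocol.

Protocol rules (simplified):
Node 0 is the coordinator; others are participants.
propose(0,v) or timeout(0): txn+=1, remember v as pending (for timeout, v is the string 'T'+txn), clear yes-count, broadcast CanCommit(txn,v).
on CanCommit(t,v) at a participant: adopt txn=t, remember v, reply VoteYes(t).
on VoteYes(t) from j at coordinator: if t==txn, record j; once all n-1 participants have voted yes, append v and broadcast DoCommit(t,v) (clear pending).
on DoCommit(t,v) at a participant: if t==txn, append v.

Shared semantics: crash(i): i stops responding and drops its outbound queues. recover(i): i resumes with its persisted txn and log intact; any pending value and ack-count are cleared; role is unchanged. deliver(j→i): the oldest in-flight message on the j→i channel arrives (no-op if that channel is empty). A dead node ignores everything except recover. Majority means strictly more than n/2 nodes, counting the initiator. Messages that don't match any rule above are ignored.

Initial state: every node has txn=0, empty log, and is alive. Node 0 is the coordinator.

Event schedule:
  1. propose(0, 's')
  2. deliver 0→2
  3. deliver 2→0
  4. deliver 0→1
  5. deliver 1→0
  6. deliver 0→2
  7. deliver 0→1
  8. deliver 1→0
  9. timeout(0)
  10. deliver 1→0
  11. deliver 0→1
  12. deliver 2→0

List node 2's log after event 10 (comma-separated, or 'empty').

s

[1] propose(0,'s') → N0(coor t1 [-])
[2] deliver 0→2 → N2(part t1 [-])
[3] deliver 2→0 → ∅
[4] deliver 0→1 → N1(part t1 [-])
[5] deliver 1→0 → N0(coor t1 [s])
[6] deliver 0→2 → N2(part t1 [s])
[7] deliver 0→1 → N1(part t1 [s])
[8] deliver 1→0 → ∅
[9] timeout(0) → N0(coor t2 [s])
[10] deliver 1→0 → ∅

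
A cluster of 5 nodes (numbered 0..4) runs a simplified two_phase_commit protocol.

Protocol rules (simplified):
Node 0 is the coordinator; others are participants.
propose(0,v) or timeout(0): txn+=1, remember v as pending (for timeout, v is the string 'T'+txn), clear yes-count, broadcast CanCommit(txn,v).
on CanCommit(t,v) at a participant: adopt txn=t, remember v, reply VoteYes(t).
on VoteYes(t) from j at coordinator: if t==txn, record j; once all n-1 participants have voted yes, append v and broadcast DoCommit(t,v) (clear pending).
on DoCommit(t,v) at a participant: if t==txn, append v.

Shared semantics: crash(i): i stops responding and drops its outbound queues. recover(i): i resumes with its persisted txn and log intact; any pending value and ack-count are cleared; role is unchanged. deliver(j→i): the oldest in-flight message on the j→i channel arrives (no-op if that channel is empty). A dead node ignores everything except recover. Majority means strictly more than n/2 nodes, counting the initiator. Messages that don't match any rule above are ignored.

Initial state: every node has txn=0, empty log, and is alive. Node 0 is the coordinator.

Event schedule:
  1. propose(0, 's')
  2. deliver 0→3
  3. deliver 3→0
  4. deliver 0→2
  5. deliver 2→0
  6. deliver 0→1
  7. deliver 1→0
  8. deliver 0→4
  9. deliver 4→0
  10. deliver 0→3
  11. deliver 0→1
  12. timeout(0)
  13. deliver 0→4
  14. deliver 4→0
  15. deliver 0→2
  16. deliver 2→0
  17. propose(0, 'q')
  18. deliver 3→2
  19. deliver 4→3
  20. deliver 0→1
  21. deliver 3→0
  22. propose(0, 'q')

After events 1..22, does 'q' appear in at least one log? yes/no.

[1] propose(0,'s') → N0(coor t1 [-])
[2] deliver 0→3 → N3(part t1 [-])
[3] deliver 3→0 → ∅
[4] deliver 0→2 → N2(part t1 [-])
[5] deliver 2→0 → ∅
[6] deliver 0→1 → N1(part t1 [-])
[7] deliver 1→0 → ∅
[8] deliver 0→4 → N4(part t1 [-])
[9] deliver 4→0 → N0(coor t1 [s])
[10] deliver 0→3 → N3(part t1 [s])
[11] deliver 0→1 → N1(part t1 [s])
[12] timeout(0) → N0(coor t2 [s])
[13] deliver 0→4 → N4(part t1 [s])
[14] deliver 4→0 → ∅
[15] deliver 0→2 → N2(part t1 [s])
[16] deliver 2→0 → ∅
[17] propose(0,'q') → N0(coor t3 [s])
[18] deliver 3→2 → ∅
[19] deliver 4→3 → ∅
[20] deliver 0→1 → N1(part t2 [s])
[21] deliver 3→0 → ∅
[22] propose(0,'q') → N0(coor t4 [s])

no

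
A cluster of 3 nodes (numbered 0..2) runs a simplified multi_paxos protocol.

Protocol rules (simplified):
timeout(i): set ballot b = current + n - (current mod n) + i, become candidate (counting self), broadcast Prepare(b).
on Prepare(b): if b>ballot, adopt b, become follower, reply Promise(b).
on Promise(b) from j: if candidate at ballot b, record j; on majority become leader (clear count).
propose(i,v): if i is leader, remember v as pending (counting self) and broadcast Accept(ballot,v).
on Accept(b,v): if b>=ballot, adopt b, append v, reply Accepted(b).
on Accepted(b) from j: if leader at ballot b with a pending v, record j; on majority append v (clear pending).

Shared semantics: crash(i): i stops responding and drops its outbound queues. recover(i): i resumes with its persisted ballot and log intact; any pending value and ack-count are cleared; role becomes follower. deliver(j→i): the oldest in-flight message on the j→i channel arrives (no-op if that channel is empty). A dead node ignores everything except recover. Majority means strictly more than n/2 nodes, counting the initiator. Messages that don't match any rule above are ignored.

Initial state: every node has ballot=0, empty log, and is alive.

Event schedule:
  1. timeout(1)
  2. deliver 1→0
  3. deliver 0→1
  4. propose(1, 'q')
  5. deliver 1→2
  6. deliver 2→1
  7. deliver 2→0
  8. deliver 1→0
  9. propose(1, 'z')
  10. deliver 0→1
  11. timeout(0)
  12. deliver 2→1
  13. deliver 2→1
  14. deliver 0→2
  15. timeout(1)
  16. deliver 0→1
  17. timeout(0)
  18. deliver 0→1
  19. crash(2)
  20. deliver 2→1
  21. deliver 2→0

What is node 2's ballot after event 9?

step 1 timeout(1): 1={cand,b=4,log=-}
step 2 deliver 1→0: 0={foll,b=4,log=-}
step 3 deliver 0→1: 1={lead,b=4,log=-}
step 4 propose(1,'q'): —
step 5 deliver 1→2: 2={foll,b=4,log=-}
step 6 deliver 2→1: —
step 7 deliver 2→0: —
step 8 deliver 1→0: 0={foll,b=4,log=q}
step 9 propose(1,'z'): —

4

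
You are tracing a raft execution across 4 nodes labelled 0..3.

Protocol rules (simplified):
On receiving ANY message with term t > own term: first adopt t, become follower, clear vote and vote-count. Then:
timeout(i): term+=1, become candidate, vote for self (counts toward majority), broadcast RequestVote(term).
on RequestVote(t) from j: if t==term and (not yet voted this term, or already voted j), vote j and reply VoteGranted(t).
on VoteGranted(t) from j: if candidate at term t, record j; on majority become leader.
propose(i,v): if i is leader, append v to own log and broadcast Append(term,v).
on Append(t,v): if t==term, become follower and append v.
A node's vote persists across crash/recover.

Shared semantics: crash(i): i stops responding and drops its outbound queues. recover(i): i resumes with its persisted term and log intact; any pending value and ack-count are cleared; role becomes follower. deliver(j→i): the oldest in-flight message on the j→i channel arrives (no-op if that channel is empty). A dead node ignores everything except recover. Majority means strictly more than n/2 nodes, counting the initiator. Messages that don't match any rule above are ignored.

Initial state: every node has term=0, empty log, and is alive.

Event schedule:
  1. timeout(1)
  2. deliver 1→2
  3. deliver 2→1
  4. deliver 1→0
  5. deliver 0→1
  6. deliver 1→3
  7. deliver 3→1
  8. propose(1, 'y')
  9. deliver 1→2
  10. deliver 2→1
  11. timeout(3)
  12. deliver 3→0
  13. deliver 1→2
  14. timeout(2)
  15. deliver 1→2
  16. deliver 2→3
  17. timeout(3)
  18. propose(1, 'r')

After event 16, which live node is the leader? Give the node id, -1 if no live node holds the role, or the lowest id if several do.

1. timeout(1):  <1:cand t1 ->
2. deliver 1→2:  <2:foll t1 ->
3. deliver 2→1:  nop
4. deliver 1→0:  <0:foll t1 ->
5. deliver 0→1:  <1:lead t1 ->
6. deliver 1→3:  <3:foll t1 ->
7. deliver 3→1:  nop
8. propose(1,'y'):  <1:lead t1 y>
9. deliver 1→2:  <2:foll t1 y>
10. deliver 2→1:  nop
11. timeout(3):  <3:cand t2 ->
12. deliver 3→0:  <0:foll t2 ->
13. deliver 1→2:  nop
14. timeout(2):  <2:cand t2 y>
15. deliver 1→2:  nop
16. deliver 2→3:  nop

1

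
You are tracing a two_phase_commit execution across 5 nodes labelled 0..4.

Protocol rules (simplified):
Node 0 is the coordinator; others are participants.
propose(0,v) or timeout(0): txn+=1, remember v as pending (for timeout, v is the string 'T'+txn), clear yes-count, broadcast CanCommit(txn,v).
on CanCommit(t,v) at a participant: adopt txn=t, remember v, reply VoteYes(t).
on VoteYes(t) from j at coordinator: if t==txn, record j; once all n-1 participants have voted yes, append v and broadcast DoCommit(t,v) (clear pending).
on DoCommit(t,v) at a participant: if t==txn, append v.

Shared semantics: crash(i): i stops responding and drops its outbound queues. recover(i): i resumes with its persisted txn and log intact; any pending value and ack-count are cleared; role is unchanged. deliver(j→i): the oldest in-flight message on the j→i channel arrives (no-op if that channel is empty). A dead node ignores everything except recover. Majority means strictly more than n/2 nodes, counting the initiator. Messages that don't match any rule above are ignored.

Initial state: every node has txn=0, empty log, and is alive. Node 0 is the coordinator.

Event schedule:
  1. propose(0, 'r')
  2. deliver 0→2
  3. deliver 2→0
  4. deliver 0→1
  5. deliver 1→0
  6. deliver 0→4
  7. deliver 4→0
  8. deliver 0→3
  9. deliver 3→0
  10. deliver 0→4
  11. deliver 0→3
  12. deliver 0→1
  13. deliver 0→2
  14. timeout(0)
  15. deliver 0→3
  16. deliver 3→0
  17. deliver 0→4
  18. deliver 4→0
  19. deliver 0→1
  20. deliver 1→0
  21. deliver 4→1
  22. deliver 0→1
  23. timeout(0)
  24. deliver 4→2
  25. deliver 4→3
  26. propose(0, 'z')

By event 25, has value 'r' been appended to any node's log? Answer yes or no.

[1] propose(0,'r') → N0(coor t1 [-])
[2] deliver 0→2 → N2(part t1 [-])
[3] deliver 2→0 → ∅
[4] deliver 0→1 → N1(part t1 [-])
[5] deliver 1→0 → ∅
[6] deliver 0→4 → N4(part t1 [-])
[7] deliver 4→0 → ∅
[8] deliver 0→3 → N3(part t1 [-])
[9] deliver 3→0 → N0(coor t1 [r])
[10] deliver 0→4 → N4(part t1 [r])
[11] deliver 0→3 → N3(part t1 [r])
[12] deliver 0→1 → N1(part t1 [r])
[13] deliver 0→2 → N2(part t1 [r])
[14] timeout(0) → N0(coor t2 [r])
[15] deliver 0→3 → N3(part t2 [r])
[16] deliver 3→0 → ∅
[17] deliver 0→4 → N4(part t2 [r])
[18] deliver 4→0 → ∅
[19] deliver 0→1 → N1(part t2 [r])
[20] deliver 1→0 → ∅
[21] deliver 4→1 → ∅
[22] deliver 0→1 → ∅
[23] timeout(0) → N0(coor t3 [r])
[24] deliver 4→2 → ∅
[25] deliver 4→3 → ∅

yes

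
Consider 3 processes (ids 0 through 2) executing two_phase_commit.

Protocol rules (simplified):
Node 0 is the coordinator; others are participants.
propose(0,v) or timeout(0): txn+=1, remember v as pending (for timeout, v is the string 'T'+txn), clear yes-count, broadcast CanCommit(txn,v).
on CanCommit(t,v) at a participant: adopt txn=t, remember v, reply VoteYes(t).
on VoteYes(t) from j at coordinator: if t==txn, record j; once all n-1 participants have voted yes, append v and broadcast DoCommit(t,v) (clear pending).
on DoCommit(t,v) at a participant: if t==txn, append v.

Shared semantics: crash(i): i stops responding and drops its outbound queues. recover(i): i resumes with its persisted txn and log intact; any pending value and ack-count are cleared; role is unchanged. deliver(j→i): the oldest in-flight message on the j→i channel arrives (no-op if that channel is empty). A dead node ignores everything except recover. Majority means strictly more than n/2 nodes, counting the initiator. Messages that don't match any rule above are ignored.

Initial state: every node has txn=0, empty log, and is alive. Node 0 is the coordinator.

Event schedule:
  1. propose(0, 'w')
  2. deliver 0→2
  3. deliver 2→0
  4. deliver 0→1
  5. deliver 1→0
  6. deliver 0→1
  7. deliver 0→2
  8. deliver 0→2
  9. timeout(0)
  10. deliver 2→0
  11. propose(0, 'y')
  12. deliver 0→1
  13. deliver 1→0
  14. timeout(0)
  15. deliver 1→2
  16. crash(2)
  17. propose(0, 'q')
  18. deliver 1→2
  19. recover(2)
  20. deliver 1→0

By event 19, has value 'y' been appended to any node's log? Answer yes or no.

[1] propose(0,'w') → N0(coor t1 [-])
[2] deliver 0→2 → N2(part t1 [-])
[3] deliver 2→0 → ∅
[4] deliver 0→1 → N1(part t1 [-])
[5] deliver 1→0 → N0(coor t1 [w])
[6] deliver 0→1 → N1(part t1 [w])
[7] deliver 0→2 → N2(part t1 [w])
[8] deliver 0→2 → ∅
[9] timeout(0) → N0(coor t2 [w])
[10] deliver 2→0 → ∅
[11] propose(0,'y') → N0(coor t3 [w])
[12] deliver 0→1 → N1(part t2 [w])
[13] deliver 1→0 → ∅
[14] timeout(0) → N0(coor t4 [w])
[15] deliver 1→2 → ∅
[16] crash(2) → N2(✗part t1 [w])
[17] propose(0,'q') → N0(coor t5 [w])
[18] deliver 1→2 → ∅
[19] recover(2) → N2(part t1 [w])

no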